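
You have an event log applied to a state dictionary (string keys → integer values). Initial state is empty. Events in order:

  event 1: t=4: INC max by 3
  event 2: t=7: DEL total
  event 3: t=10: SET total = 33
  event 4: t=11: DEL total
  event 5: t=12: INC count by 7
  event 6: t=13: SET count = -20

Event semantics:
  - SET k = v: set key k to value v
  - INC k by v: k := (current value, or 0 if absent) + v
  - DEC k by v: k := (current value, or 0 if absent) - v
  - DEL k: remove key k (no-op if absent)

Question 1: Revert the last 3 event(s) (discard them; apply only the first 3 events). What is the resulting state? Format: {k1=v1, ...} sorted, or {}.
Answer: {max=3, total=33}

Derivation:
Keep first 3 events (discard last 3):
  after event 1 (t=4: INC max by 3): {max=3}
  after event 2 (t=7: DEL total): {max=3}
  after event 3 (t=10: SET total = 33): {max=3, total=33}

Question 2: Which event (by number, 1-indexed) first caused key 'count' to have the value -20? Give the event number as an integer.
Looking for first event where count becomes -20:
  event 5: count = 7
  event 6: count 7 -> -20  <-- first match

Answer: 6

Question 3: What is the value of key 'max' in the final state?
Track key 'max' through all 6 events:
  event 1 (t=4: INC max by 3): max (absent) -> 3
  event 2 (t=7: DEL total): max unchanged
  event 3 (t=10: SET total = 33): max unchanged
  event 4 (t=11: DEL total): max unchanged
  event 5 (t=12: INC count by 7): max unchanged
  event 6 (t=13: SET count = -20): max unchanged
Final: max = 3

Answer: 3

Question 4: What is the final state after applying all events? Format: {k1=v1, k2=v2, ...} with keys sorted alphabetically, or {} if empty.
Answer: {count=-20, max=3}

Derivation:
  after event 1 (t=4: INC max by 3): {max=3}
  after event 2 (t=7: DEL total): {max=3}
  after event 3 (t=10: SET total = 33): {max=3, total=33}
  after event 4 (t=11: DEL total): {max=3}
  after event 5 (t=12: INC count by 7): {count=7, max=3}
  after event 6 (t=13: SET count = -20): {count=-20, max=3}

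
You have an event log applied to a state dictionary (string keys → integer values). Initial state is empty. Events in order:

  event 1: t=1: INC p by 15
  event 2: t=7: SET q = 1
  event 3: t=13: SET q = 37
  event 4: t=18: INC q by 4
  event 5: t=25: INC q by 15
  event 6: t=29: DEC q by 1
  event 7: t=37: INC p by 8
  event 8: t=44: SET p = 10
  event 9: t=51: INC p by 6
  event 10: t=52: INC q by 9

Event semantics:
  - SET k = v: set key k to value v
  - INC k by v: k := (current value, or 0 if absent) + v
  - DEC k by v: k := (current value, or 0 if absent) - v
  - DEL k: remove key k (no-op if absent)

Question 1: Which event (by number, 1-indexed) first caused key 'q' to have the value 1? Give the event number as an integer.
Looking for first event where q becomes 1:
  event 2: q (absent) -> 1  <-- first match

Answer: 2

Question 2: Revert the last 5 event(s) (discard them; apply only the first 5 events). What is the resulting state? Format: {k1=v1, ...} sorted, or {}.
Keep first 5 events (discard last 5):
  after event 1 (t=1: INC p by 15): {p=15}
  after event 2 (t=7: SET q = 1): {p=15, q=1}
  after event 3 (t=13: SET q = 37): {p=15, q=37}
  after event 4 (t=18: INC q by 4): {p=15, q=41}
  after event 5 (t=25: INC q by 15): {p=15, q=56}

Answer: {p=15, q=56}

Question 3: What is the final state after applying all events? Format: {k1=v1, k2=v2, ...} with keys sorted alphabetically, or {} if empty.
Answer: {p=16, q=64}

Derivation:
  after event 1 (t=1: INC p by 15): {p=15}
  after event 2 (t=7: SET q = 1): {p=15, q=1}
  after event 3 (t=13: SET q = 37): {p=15, q=37}
  after event 4 (t=18: INC q by 4): {p=15, q=41}
  after event 5 (t=25: INC q by 15): {p=15, q=56}
  after event 6 (t=29: DEC q by 1): {p=15, q=55}
  after event 7 (t=37: INC p by 8): {p=23, q=55}
  after event 8 (t=44: SET p = 10): {p=10, q=55}
  after event 9 (t=51: INC p by 6): {p=16, q=55}
  after event 10 (t=52: INC q by 9): {p=16, q=64}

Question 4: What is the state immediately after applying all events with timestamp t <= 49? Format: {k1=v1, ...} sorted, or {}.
Answer: {p=10, q=55}

Derivation:
Apply events with t <= 49 (8 events):
  after event 1 (t=1: INC p by 15): {p=15}
  after event 2 (t=7: SET q = 1): {p=15, q=1}
  after event 3 (t=13: SET q = 37): {p=15, q=37}
  after event 4 (t=18: INC q by 4): {p=15, q=41}
  after event 5 (t=25: INC q by 15): {p=15, q=56}
  after event 6 (t=29: DEC q by 1): {p=15, q=55}
  after event 7 (t=37: INC p by 8): {p=23, q=55}
  after event 8 (t=44: SET p = 10): {p=10, q=55}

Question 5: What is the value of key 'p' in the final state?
Track key 'p' through all 10 events:
  event 1 (t=1: INC p by 15): p (absent) -> 15
  event 2 (t=7: SET q = 1): p unchanged
  event 3 (t=13: SET q = 37): p unchanged
  event 4 (t=18: INC q by 4): p unchanged
  event 5 (t=25: INC q by 15): p unchanged
  event 6 (t=29: DEC q by 1): p unchanged
  event 7 (t=37: INC p by 8): p 15 -> 23
  event 8 (t=44: SET p = 10): p 23 -> 10
  event 9 (t=51: INC p by 6): p 10 -> 16
  event 10 (t=52: INC q by 9): p unchanged
Final: p = 16

Answer: 16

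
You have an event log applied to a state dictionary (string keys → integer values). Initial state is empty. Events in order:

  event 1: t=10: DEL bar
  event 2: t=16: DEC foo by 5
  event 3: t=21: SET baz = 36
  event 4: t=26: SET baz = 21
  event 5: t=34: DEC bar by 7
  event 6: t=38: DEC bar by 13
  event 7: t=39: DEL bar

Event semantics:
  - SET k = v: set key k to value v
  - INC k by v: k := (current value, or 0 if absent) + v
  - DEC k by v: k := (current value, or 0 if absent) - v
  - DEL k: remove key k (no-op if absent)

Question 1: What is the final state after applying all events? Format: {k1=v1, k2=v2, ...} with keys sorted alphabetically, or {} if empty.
Answer: {baz=21, foo=-5}

Derivation:
  after event 1 (t=10: DEL bar): {}
  after event 2 (t=16: DEC foo by 5): {foo=-5}
  after event 3 (t=21: SET baz = 36): {baz=36, foo=-5}
  after event 4 (t=26: SET baz = 21): {baz=21, foo=-5}
  after event 5 (t=34: DEC bar by 7): {bar=-7, baz=21, foo=-5}
  after event 6 (t=38: DEC bar by 13): {bar=-20, baz=21, foo=-5}
  after event 7 (t=39: DEL bar): {baz=21, foo=-5}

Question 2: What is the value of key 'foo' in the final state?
Answer: -5

Derivation:
Track key 'foo' through all 7 events:
  event 1 (t=10: DEL bar): foo unchanged
  event 2 (t=16: DEC foo by 5): foo (absent) -> -5
  event 3 (t=21: SET baz = 36): foo unchanged
  event 4 (t=26: SET baz = 21): foo unchanged
  event 5 (t=34: DEC bar by 7): foo unchanged
  event 6 (t=38: DEC bar by 13): foo unchanged
  event 7 (t=39: DEL bar): foo unchanged
Final: foo = -5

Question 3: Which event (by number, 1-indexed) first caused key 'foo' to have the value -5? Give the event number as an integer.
Looking for first event where foo becomes -5:
  event 2: foo (absent) -> -5  <-- first match

Answer: 2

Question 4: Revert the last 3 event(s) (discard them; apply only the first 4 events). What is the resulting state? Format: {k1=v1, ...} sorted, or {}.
Answer: {baz=21, foo=-5}

Derivation:
Keep first 4 events (discard last 3):
  after event 1 (t=10: DEL bar): {}
  after event 2 (t=16: DEC foo by 5): {foo=-5}
  after event 3 (t=21: SET baz = 36): {baz=36, foo=-5}
  after event 4 (t=26: SET baz = 21): {baz=21, foo=-5}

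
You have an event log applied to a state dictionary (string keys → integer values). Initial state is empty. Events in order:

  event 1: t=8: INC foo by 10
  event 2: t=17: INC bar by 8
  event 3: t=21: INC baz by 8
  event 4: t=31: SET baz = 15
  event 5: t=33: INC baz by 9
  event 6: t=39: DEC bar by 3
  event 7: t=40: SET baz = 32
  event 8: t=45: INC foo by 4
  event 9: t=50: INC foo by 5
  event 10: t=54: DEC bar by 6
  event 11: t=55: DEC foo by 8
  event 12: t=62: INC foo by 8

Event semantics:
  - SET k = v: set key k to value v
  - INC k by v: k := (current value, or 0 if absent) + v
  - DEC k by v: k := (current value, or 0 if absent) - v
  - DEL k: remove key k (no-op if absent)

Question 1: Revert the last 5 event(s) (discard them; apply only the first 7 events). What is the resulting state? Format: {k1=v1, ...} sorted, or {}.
Keep first 7 events (discard last 5):
  after event 1 (t=8: INC foo by 10): {foo=10}
  after event 2 (t=17: INC bar by 8): {bar=8, foo=10}
  after event 3 (t=21: INC baz by 8): {bar=8, baz=8, foo=10}
  after event 4 (t=31: SET baz = 15): {bar=8, baz=15, foo=10}
  after event 5 (t=33: INC baz by 9): {bar=8, baz=24, foo=10}
  after event 6 (t=39: DEC bar by 3): {bar=5, baz=24, foo=10}
  after event 7 (t=40: SET baz = 32): {bar=5, baz=32, foo=10}

Answer: {bar=5, baz=32, foo=10}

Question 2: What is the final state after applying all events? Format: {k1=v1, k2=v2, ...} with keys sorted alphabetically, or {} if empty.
  after event 1 (t=8: INC foo by 10): {foo=10}
  after event 2 (t=17: INC bar by 8): {bar=8, foo=10}
  after event 3 (t=21: INC baz by 8): {bar=8, baz=8, foo=10}
  after event 4 (t=31: SET baz = 15): {bar=8, baz=15, foo=10}
  after event 5 (t=33: INC baz by 9): {bar=8, baz=24, foo=10}
  after event 6 (t=39: DEC bar by 3): {bar=5, baz=24, foo=10}
  after event 7 (t=40: SET baz = 32): {bar=5, baz=32, foo=10}
  after event 8 (t=45: INC foo by 4): {bar=5, baz=32, foo=14}
  after event 9 (t=50: INC foo by 5): {bar=5, baz=32, foo=19}
  after event 10 (t=54: DEC bar by 6): {bar=-1, baz=32, foo=19}
  after event 11 (t=55: DEC foo by 8): {bar=-1, baz=32, foo=11}
  after event 12 (t=62: INC foo by 8): {bar=-1, baz=32, foo=19}

Answer: {bar=-1, baz=32, foo=19}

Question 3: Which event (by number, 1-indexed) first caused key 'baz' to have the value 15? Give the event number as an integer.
Looking for first event where baz becomes 15:
  event 3: baz = 8
  event 4: baz 8 -> 15  <-- first match

Answer: 4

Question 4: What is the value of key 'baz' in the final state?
Answer: 32

Derivation:
Track key 'baz' through all 12 events:
  event 1 (t=8: INC foo by 10): baz unchanged
  event 2 (t=17: INC bar by 8): baz unchanged
  event 3 (t=21: INC baz by 8): baz (absent) -> 8
  event 4 (t=31: SET baz = 15): baz 8 -> 15
  event 5 (t=33: INC baz by 9): baz 15 -> 24
  event 6 (t=39: DEC bar by 3): baz unchanged
  event 7 (t=40: SET baz = 32): baz 24 -> 32
  event 8 (t=45: INC foo by 4): baz unchanged
  event 9 (t=50: INC foo by 5): baz unchanged
  event 10 (t=54: DEC bar by 6): baz unchanged
  event 11 (t=55: DEC foo by 8): baz unchanged
  event 12 (t=62: INC foo by 8): baz unchanged
Final: baz = 32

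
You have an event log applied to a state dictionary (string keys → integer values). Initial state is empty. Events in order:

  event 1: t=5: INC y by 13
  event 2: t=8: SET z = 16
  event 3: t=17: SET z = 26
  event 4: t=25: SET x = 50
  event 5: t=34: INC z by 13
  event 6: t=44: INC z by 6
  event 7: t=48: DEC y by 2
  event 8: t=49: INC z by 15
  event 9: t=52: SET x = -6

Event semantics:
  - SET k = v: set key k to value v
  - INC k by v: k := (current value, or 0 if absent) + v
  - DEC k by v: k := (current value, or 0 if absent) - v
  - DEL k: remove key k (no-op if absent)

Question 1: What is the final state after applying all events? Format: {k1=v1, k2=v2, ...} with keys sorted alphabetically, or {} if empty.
  after event 1 (t=5: INC y by 13): {y=13}
  after event 2 (t=8: SET z = 16): {y=13, z=16}
  after event 3 (t=17: SET z = 26): {y=13, z=26}
  after event 4 (t=25: SET x = 50): {x=50, y=13, z=26}
  after event 5 (t=34: INC z by 13): {x=50, y=13, z=39}
  after event 6 (t=44: INC z by 6): {x=50, y=13, z=45}
  after event 7 (t=48: DEC y by 2): {x=50, y=11, z=45}
  after event 8 (t=49: INC z by 15): {x=50, y=11, z=60}
  after event 9 (t=52: SET x = -6): {x=-6, y=11, z=60}

Answer: {x=-6, y=11, z=60}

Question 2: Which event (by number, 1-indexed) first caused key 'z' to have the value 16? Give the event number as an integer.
Looking for first event where z becomes 16:
  event 2: z (absent) -> 16  <-- first match

Answer: 2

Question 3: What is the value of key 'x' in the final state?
Answer: -6

Derivation:
Track key 'x' through all 9 events:
  event 1 (t=5: INC y by 13): x unchanged
  event 2 (t=8: SET z = 16): x unchanged
  event 3 (t=17: SET z = 26): x unchanged
  event 4 (t=25: SET x = 50): x (absent) -> 50
  event 5 (t=34: INC z by 13): x unchanged
  event 6 (t=44: INC z by 6): x unchanged
  event 7 (t=48: DEC y by 2): x unchanged
  event 8 (t=49: INC z by 15): x unchanged
  event 9 (t=52: SET x = -6): x 50 -> -6
Final: x = -6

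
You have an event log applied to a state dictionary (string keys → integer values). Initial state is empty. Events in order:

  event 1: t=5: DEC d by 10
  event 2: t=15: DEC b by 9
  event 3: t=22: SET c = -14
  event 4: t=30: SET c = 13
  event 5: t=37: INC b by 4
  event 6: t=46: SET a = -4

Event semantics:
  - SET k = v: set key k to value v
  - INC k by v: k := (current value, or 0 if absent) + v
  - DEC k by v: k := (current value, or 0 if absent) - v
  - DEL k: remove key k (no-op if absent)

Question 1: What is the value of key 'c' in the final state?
Answer: 13

Derivation:
Track key 'c' through all 6 events:
  event 1 (t=5: DEC d by 10): c unchanged
  event 2 (t=15: DEC b by 9): c unchanged
  event 3 (t=22: SET c = -14): c (absent) -> -14
  event 4 (t=30: SET c = 13): c -14 -> 13
  event 5 (t=37: INC b by 4): c unchanged
  event 6 (t=46: SET a = -4): c unchanged
Final: c = 13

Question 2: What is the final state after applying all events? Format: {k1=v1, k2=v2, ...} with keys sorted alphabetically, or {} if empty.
  after event 1 (t=5: DEC d by 10): {d=-10}
  after event 2 (t=15: DEC b by 9): {b=-9, d=-10}
  after event 3 (t=22: SET c = -14): {b=-9, c=-14, d=-10}
  after event 4 (t=30: SET c = 13): {b=-9, c=13, d=-10}
  after event 5 (t=37: INC b by 4): {b=-5, c=13, d=-10}
  after event 6 (t=46: SET a = -4): {a=-4, b=-5, c=13, d=-10}

Answer: {a=-4, b=-5, c=13, d=-10}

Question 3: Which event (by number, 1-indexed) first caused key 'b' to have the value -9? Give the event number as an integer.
Looking for first event where b becomes -9:
  event 2: b (absent) -> -9  <-- first match

Answer: 2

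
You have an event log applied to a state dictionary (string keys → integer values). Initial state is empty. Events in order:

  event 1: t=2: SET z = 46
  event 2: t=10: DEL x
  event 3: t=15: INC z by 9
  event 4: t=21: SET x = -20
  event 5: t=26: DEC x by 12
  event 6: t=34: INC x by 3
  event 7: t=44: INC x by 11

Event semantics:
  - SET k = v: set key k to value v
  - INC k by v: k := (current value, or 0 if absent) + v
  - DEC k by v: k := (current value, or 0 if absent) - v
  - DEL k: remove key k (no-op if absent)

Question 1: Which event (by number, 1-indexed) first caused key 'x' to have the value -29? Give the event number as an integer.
Looking for first event where x becomes -29:
  event 4: x = -20
  event 5: x = -32
  event 6: x -32 -> -29  <-- first match

Answer: 6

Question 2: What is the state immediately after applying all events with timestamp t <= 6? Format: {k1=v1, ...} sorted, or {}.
Apply events with t <= 6 (1 events):
  after event 1 (t=2: SET z = 46): {z=46}

Answer: {z=46}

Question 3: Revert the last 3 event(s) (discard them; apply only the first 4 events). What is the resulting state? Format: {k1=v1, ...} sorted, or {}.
Keep first 4 events (discard last 3):
  after event 1 (t=2: SET z = 46): {z=46}
  after event 2 (t=10: DEL x): {z=46}
  after event 3 (t=15: INC z by 9): {z=55}
  after event 4 (t=21: SET x = -20): {x=-20, z=55}

Answer: {x=-20, z=55}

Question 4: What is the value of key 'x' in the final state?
Answer: -18

Derivation:
Track key 'x' through all 7 events:
  event 1 (t=2: SET z = 46): x unchanged
  event 2 (t=10: DEL x): x (absent) -> (absent)
  event 3 (t=15: INC z by 9): x unchanged
  event 4 (t=21: SET x = -20): x (absent) -> -20
  event 5 (t=26: DEC x by 12): x -20 -> -32
  event 6 (t=34: INC x by 3): x -32 -> -29
  event 7 (t=44: INC x by 11): x -29 -> -18
Final: x = -18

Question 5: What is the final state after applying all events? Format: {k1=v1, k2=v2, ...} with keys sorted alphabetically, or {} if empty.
Answer: {x=-18, z=55}

Derivation:
  after event 1 (t=2: SET z = 46): {z=46}
  after event 2 (t=10: DEL x): {z=46}
  after event 3 (t=15: INC z by 9): {z=55}
  after event 4 (t=21: SET x = -20): {x=-20, z=55}
  after event 5 (t=26: DEC x by 12): {x=-32, z=55}
  after event 6 (t=34: INC x by 3): {x=-29, z=55}
  after event 7 (t=44: INC x by 11): {x=-18, z=55}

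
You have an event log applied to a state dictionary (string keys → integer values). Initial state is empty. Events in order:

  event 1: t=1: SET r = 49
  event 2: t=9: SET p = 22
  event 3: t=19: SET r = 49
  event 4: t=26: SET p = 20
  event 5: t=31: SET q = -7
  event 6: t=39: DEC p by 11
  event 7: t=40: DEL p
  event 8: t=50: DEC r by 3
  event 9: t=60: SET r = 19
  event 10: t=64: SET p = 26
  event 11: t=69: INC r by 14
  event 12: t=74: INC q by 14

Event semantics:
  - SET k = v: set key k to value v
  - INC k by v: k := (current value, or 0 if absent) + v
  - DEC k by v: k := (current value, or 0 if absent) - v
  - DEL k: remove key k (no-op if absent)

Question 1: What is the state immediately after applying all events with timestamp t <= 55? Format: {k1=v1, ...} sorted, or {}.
Apply events with t <= 55 (8 events):
  after event 1 (t=1: SET r = 49): {r=49}
  after event 2 (t=9: SET p = 22): {p=22, r=49}
  after event 3 (t=19: SET r = 49): {p=22, r=49}
  after event 4 (t=26: SET p = 20): {p=20, r=49}
  after event 5 (t=31: SET q = -7): {p=20, q=-7, r=49}
  after event 6 (t=39: DEC p by 11): {p=9, q=-7, r=49}
  after event 7 (t=40: DEL p): {q=-7, r=49}
  after event 8 (t=50: DEC r by 3): {q=-7, r=46}

Answer: {q=-7, r=46}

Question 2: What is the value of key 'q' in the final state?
Track key 'q' through all 12 events:
  event 1 (t=1: SET r = 49): q unchanged
  event 2 (t=9: SET p = 22): q unchanged
  event 3 (t=19: SET r = 49): q unchanged
  event 4 (t=26: SET p = 20): q unchanged
  event 5 (t=31: SET q = -7): q (absent) -> -7
  event 6 (t=39: DEC p by 11): q unchanged
  event 7 (t=40: DEL p): q unchanged
  event 8 (t=50: DEC r by 3): q unchanged
  event 9 (t=60: SET r = 19): q unchanged
  event 10 (t=64: SET p = 26): q unchanged
  event 11 (t=69: INC r by 14): q unchanged
  event 12 (t=74: INC q by 14): q -7 -> 7
Final: q = 7

Answer: 7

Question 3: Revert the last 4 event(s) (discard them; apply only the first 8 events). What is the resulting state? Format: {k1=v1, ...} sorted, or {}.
Answer: {q=-7, r=46}

Derivation:
Keep first 8 events (discard last 4):
  after event 1 (t=1: SET r = 49): {r=49}
  after event 2 (t=9: SET p = 22): {p=22, r=49}
  after event 3 (t=19: SET r = 49): {p=22, r=49}
  after event 4 (t=26: SET p = 20): {p=20, r=49}
  after event 5 (t=31: SET q = -7): {p=20, q=-7, r=49}
  after event 6 (t=39: DEC p by 11): {p=9, q=-7, r=49}
  after event 7 (t=40: DEL p): {q=-7, r=49}
  after event 8 (t=50: DEC r by 3): {q=-7, r=46}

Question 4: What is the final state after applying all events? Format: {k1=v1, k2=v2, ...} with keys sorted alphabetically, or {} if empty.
  after event 1 (t=1: SET r = 49): {r=49}
  after event 2 (t=9: SET p = 22): {p=22, r=49}
  after event 3 (t=19: SET r = 49): {p=22, r=49}
  after event 4 (t=26: SET p = 20): {p=20, r=49}
  after event 5 (t=31: SET q = -7): {p=20, q=-7, r=49}
  after event 6 (t=39: DEC p by 11): {p=9, q=-7, r=49}
  after event 7 (t=40: DEL p): {q=-7, r=49}
  after event 8 (t=50: DEC r by 3): {q=-7, r=46}
  after event 9 (t=60: SET r = 19): {q=-7, r=19}
  after event 10 (t=64: SET p = 26): {p=26, q=-7, r=19}
  after event 11 (t=69: INC r by 14): {p=26, q=-7, r=33}
  after event 12 (t=74: INC q by 14): {p=26, q=7, r=33}

Answer: {p=26, q=7, r=33}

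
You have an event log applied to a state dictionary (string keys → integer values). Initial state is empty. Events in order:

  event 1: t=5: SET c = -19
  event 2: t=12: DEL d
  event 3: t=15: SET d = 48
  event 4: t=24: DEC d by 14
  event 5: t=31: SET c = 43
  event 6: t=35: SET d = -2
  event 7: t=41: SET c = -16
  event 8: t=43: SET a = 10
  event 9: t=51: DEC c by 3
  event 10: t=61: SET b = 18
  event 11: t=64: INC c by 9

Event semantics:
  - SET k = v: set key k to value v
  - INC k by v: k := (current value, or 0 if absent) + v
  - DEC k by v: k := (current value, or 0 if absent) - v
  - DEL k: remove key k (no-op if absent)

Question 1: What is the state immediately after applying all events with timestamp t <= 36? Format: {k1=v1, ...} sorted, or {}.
Apply events with t <= 36 (6 events):
  after event 1 (t=5: SET c = -19): {c=-19}
  after event 2 (t=12: DEL d): {c=-19}
  after event 3 (t=15: SET d = 48): {c=-19, d=48}
  after event 4 (t=24: DEC d by 14): {c=-19, d=34}
  after event 5 (t=31: SET c = 43): {c=43, d=34}
  after event 6 (t=35: SET d = -2): {c=43, d=-2}

Answer: {c=43, d=-2}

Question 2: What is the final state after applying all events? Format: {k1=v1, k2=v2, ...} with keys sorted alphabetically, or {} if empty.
  after event 1 (t=5: SET c = -19): {c=-19}
  after event 2 (t=12: DEL d): {c=-19}
  after event 3 (t=15: SET d = 48): {c=-19, d=48}
  after event 4 (t=24: DEC d by 14): {c=-19, d=34}
  after event 5 (t=31: SET c = 43): {c=43, d=34}
  after event 6 (t=35: SET d = -2): {c=43, d=-2}
  after event 7 (t=41: SET c = -16): {c=-16, d=-2}
  after event 8 (t=43: SET a = 10): {a=10, c=-16, d=-2}
  after event 9 (t=51: DEC c by 3): {a=10, c=-19, d=-2}
  after event 10 (t=61: SET b = 18): {a=10, b=18, c=-19, d=-2}
  after event 11 (t=64: INC c by 9): {a=10, b=18, c=-10, d=-2}

Answer: {a=10, b=18, c=-10, d=-2}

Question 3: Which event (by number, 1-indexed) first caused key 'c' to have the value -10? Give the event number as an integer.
Answer: 11

Derivation:
Looking for first event where c becomes -10:
  event 1: c = -19
  event 2: c = -19
  event 3: c = -19
  event 4: c = -19
  event 5: c = 43
  event 6: c = 43
  event 7: c = -16
  event 8: c = -16
  event 9: c = -19
  event 10: c = -19
  event 11: c -19 -> -10  <-- first match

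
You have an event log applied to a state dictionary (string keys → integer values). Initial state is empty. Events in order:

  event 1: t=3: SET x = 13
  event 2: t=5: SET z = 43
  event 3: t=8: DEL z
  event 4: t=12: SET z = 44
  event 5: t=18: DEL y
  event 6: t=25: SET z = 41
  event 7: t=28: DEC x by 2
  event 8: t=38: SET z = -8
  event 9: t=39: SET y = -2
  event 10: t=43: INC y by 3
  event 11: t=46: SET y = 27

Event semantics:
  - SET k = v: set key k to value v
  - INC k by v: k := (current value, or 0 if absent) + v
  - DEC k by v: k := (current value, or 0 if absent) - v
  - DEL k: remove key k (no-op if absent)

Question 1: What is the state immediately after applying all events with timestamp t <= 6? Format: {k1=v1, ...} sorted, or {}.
Apply events with t <= 6 (2 events):
  after event 1 (t=3: SET x = 13): {x=13}
  after event 2 (t=5: SET z = 43): {x=13, z=43}

Answer: {x=13, z=43}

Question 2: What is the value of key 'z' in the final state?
Answer: -8

Derivation:
Track key 'z' through all 11 events:
  event 1 (t=3: SET x = 13): z unchanged
  event 2 (t=5: SET z = 43): z (absent) -> 43
  event 3 (t=8: DEL z): z 43 -> (absent)
  event 4 (t=12: SET z = 44): z (absent) -> 44
  event 5 (t=18: DEL y): z unchanged
  event 6 (t=25: SET z = 41): z 44 -> 41
  event 7 (t=28: DEC x by 2): z unchanged
  event 8 (t=38: SET z = -8): z 41 -> -8
  event 9 (t=39: SET y = -2): z unchanged
  event 10 (t=43: INC y by 3): z unchanged
  event 11 (t=46: SET y = 27): z unchanged
Final: z = -8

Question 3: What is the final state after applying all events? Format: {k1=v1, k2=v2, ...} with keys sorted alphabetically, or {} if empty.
Answer: {x=11, y=27, z=-8}

Derivation:
  after event 1 (t=3: SET x = 13): {x=13}
  after event 2 (t=5: SET z = 43): {x=13, z=43}
  after event 3 (t=8: DEL z): {x=13}
  after event 4 (t=12: SET z = 44): {x=13, z=44}
  after event 5 (t=18: DEL y): {x=13, z=44}
  after event 6 (t=25: SET z = 41): {x=13, z=41}
  after event 7 (t=28: DEC x by 2): {x=11, z=41}
  after event 8 (t=38: SET z = -8): {x=11, z=-8}
  after event 9 (t=39: SET y = -2): {x=11, y=-2, z=-8}
  after event 10 (t=43: INC y by 3): {x=11, y=1, z=-8}
  after event 11 (t=46: SET y = 27): {x=11, y=27, z=-8}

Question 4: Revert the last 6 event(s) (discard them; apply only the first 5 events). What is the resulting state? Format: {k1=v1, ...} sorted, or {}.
Answer: {x=13, z=44}

Derivation:
Keep first 5 events (discard last 6):
  after event 1 (t=3: SET x = 13): {x=13}
  after event 2 (t=5: SET z = 43): {x=13, z=43}
  after event 3 (t=8: DEL z): {x=13}
  after event 4 (t=12: SET z = 44): {x=13, z=44}
  after event 5 (t=18: DEL y): {x=13, z=44}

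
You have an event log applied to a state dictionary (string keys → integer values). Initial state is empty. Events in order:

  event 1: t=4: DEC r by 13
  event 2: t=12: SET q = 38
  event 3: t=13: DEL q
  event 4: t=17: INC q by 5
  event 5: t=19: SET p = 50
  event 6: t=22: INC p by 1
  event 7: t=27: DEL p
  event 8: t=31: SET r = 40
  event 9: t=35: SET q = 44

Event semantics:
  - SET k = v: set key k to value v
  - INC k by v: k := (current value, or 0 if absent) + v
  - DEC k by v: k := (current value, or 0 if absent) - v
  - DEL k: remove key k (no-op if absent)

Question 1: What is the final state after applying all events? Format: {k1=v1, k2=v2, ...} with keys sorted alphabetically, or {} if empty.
Answer: {q=44, r=40}

Derivation:
  after event 1 (t=4: DEC r by 13): {r=-13}
  after event 2 (t=12: SET q = 38): {q=38, r=-13}
  after event 3 (t=13: DEL q): {r=-13}
  after event 4 (t=17: INC q by 5): {q=5, r=-13}
  after event 5 (t=19: SET p = 50): {p=50, q=5, r=-13}
  after event 6 (t=22: INC p by 1): {p=51, q=5, r=-13}
  after event 7 (t=27: DEL p): {q=5, r=-13}
  after event 8 (t=31: SET r = 40): {q=5, r=40}
  after event 9 (t=35: SET q = 44): {q=44, r=40}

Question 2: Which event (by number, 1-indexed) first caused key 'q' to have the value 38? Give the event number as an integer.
Answer: 2

Derivation:
Looking for first event where q becomes 38:
  event 2: q (absent) -> 38  <-- first match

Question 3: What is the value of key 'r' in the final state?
Answer: 40

Derivation:
Track key 'r' through all 9 events:
  event 1 (t=4: DEC r by 13): r (absent) -> -13
  event 2 (t=12: SET q = 38): r unchanged
  event 3 (t=13: DEL q): r unchanged
  event 4 (t=17: INC q by 5): r unchanged
  event 5 (t=19: SET p = 50): r unchanged
  event 6 (t=22: INC p by 1): r unchanged
  event 7 (t=27: DEL p): r unchanged
  event 8 (t=31: SET r = 40): r -13 -> 40
  event 9 (t=35: SET q = 44): r unchanged
Final: r = 40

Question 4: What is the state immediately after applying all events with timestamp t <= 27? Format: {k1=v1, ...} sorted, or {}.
Apply events with t <= 27 (7 events):
  after event 1 (t=4: DEC r by 13): {r=-13}
  after event 2 (t=12: SET q = 38): {q=38, r=-13}
  after event 3 (t=13: DEL q): {r=-13}
  after event 4 (t=17: INC q by 5): {q=5, r=-13}
  after event 5 (t=19: SET p = 50): {p=50, q=5, r=-13}
  after event 6 (t=22: INC p by 1): {p=51, q=5, r=-13}
  after event 7 (t=27: DEL p): {q=5, r=-13}

Answer: {q=5, r=-13}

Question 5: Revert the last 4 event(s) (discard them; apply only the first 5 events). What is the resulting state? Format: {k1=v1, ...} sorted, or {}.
Answer: {p=50, q=5, r=-13}

Derivation:
Keep first 5 events (discard last 4):
  after event 1 (t=4: DEC r by 13): {r=-13}
  after event 2 (t=12: SET q = 38): {q=38, r=-13}
  after event 3 (t=13: DEL q): {r=-13}
  after event 4 (t=17: INC q by 5): {q=5, r=-13}
  after event 5 (t=19: SET p = 50): {p=50, q=5, r=-13}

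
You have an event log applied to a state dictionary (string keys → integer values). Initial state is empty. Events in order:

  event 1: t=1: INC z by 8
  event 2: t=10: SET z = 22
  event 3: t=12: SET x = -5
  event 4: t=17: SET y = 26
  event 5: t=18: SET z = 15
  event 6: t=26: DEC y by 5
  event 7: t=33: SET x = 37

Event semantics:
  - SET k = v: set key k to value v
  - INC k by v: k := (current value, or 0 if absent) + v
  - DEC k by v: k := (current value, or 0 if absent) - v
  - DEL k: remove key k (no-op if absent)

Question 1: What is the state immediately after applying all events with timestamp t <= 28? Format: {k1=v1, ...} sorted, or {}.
Answer: {x=-5, y=21, z=15}

Derivation:
Apply events with t <= 28 (6 events):
  after event 1 (t=1: INC z by 8): {z=8}
  after event 2 (t=10: SET z = 22): {z=22}
  after event 3 (t=12: SET x = -5): {x=-5, z=22}
  after event 4 (t=17: SET y = 26): {x=-5, y=26, z=22}
  after event 5 (t=18: SET z = 15): {x=-5, y=26, z=15}
  after event 6 (t=26: DEC y by 5): {x=-5, y=21, z=15}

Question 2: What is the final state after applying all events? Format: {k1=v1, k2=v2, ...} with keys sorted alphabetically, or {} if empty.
Answer: {x=37, y=21, z=15}

Derivation:
  after event 1 (t=1: INC z by 8): {z=8}
  after event 2 (t=10: SET z = 22): {z=22}
  after event 3 (t=12: SET x = -5): {x=-5, z=22}
  after event 4 (t=17: SET y = 26): {x=-5, y=26, z=22}
  after event 5 (t=18: SET z = 15): {x=-5, y=26, z=15}
  after event 6 (t=26: DEC y by 5): {x=-5, y=21, z=15}
  after event 7 (t=33: SET x = 37): {x=37, y=21, z=15}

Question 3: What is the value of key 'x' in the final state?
Track key 'x' through all 7 events:
  event 1 (t=1: INC z by 8): x unchanged
  event 2 (t=10: SET z = 22): x unchanged
  event 3 (t=12: SET x = -5): x (absent) -> -5
  event 4 (t=17: SET y = 26): x unchanged
  event 5 (t=18: SET z = 15): x unchanged
  event 6 (t=26: DEC y by 5): x unchanged
  event 7 (t=33: SET x = 37): x -5 -> 37
Final: x = 37

Answer: 37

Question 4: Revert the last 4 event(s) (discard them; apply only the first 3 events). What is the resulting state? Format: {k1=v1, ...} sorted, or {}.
Keep first 3 events (discard last 4):
  after event 1 (t=1: INC z by 8): {z=8}
  after event 2 (t=10: SET z = 22): {z=22}
  after event 3 (t=12: SET x = -5): {x=-5, z=22}

Answer: {x=-5, z=22}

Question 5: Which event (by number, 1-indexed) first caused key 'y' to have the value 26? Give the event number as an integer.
Looking for first event where y becomes 26:
  event 4: y (absent) -> 26  <-- first match

Answer: 4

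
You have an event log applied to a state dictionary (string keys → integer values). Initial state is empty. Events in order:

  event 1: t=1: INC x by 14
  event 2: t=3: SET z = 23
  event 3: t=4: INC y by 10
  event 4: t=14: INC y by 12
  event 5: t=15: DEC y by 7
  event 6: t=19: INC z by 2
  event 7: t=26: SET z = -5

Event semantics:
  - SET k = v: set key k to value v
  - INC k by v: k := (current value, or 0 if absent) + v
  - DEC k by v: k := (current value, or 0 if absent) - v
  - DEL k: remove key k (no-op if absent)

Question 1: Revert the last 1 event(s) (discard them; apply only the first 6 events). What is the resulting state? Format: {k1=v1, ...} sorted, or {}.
Answer: {x=14, y=15, z=25}

Derivation:
Keep first 6 events (discard last 1):
  after event 1 (t=1: INC x by 14): {x=14}
  after event 2 (t=3: SET z = 23): {x=14, z=23}
  after event 3 (t=4: INC y by 10): {x=14, y=10, z=23}
  after event 4 (t=14: INC y by 12): {x=14, y=22, z=23}
  after event 5 (t=15: DEC y by 7): {x=14, y=15, z=23}
  after event 6 (t=19: INC z by 2): {x=14, y=15, z=25}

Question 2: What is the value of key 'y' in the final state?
Answer: 15

Derivation:
Track key 'y' through all 7 events:
  event 1 (t=1: INC x by 14): y unchanged
  event 2 (t=3: SET z = 23): y unchanged
  event 3 (t=4: INC y by 10): y (absent) -> 10
  event 4 (t=14: INC y by 12): y 10 -> 22
  event 5 (t=15: DEC y by 7): y 22 -> 15
  event 6 (t=19: INC z by 2): y unchanged
  event 7 (t=26: SET z = -5): y unchanged
Final: y = 15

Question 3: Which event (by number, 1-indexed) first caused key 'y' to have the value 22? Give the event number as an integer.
Answer: 4

Derivation:
Looking for first event where y becomes 22:
  event 3: y = 10
  event 4: y 10 -> 22  <-- first match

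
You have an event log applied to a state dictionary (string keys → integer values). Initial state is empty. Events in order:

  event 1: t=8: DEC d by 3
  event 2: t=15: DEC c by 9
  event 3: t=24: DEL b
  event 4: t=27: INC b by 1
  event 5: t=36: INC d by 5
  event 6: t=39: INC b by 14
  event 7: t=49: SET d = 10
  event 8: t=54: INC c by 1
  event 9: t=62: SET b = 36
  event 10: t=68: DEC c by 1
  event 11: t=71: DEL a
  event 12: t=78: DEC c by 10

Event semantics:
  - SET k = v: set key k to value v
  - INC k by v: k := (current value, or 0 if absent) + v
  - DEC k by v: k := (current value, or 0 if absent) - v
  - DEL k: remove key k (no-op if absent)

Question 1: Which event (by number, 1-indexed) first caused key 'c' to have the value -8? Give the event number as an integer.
Answer: 8

Derivation:
Looking for first event where c becomes -8:
  event 2: c = -9
  event 3: c = -9
  event 4: c = -9
  event 5: c = -9
  event 6: c = -9
  event 7: c = -9
  event 8: c -9 -> -8  <-- first match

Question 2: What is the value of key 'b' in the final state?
Track key 'b' through all 12 events:
  event 1 (t=8: DEC d by 3): b unchanged
  event 2 (t=15: DEC c by 9): b unchanged
  event 3 (t=24: DEL b): b (absent) -> (absent)
  event 4 (t=27: INC b by 1): b (absent) -> 1
  event 5 (t=36: INC d by 5): b unchanged
  event 6 (t=39: INC b by 14): b 1 -> 15
  event 7 (t=49: SET d = 10): b unchanged
  event 8 (t=54: INC c by 1): b unchanged
  event 9 (t=62: SET b = 36): b 15 -> 36
  event 10 (t=68: DEC c by 1): b unchanged
  event 11 (t=71: DEL a): b unchanged
  event 12 (t=78: DEC c by 10): b unchanged
Final: b = 36

Answer: 36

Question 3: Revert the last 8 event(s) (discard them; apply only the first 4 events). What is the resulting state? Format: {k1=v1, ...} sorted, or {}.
Keep first 4 events (discard last 8):
  after event 1 (t=8: DEC d by 3): {d=-3}
  after event 2 (t=15: DEC c by 9): {c=-9, d=-3}
  after event 3 (t=24: DEL b): {c=-9, d=-3}
  after event 4 (t=27: INC b by 1): {b=1, c=-9, d=-3}

Answer: {b=1, c=-9, d=-3}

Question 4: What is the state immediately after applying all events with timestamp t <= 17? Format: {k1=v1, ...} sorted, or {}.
Answer: {c=-9, d=-3}

Derivation:
Apply events with t <= 17 (2 events):
  after event 1 (t=8: DEC d by 3): {d=-3}
  after event 2 (t=15: DEC c by 9): {c=-9, d=-3}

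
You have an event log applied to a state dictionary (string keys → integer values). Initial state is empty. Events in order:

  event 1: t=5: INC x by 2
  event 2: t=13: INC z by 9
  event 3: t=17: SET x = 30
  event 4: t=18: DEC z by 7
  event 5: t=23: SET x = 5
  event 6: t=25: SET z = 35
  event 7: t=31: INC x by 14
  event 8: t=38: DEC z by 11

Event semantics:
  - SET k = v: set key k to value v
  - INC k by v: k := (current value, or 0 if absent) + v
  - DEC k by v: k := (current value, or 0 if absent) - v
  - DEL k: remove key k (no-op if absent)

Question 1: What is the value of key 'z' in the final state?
Answer: 24

Derivation:
Track key 'z' through all 8 events:
  event 1 (t=5: INC x by 2): z unchanged
  event 2 (t=13: INC z by 9): z (absent) -> 9
  event 3 (t=17: SET x = 30): z unchanged
  event 4 (t=18: DEC z by 7): z 9 -> 2
  event 5 (t=23: SET x = 5): z unchanged
  event 6 (t=25: SET z = 35): z 2 -> 35
  event 7 (t=31: INC x by 14): z unchanged
  event 8 (t=38: DEC z by 11): z 35 -> 24
Final: z = 24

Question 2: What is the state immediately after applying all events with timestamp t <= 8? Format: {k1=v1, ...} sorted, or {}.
Answer: {x=2}

Derivation:
Apply events with t <= 8 (1 events):
  after event 1 (t=5: INC x by 2): {x=2}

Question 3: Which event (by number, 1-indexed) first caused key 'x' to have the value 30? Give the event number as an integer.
Looking for first event where x becomes 30:
  event 1: x = 2
  event 2: x = 2
  event 3: x 2 -> 30  <-- first match

Answer: 3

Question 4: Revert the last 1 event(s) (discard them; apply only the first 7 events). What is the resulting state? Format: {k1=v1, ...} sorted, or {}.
Keep first 7 events (discard last 1):
  after event 1 (t=5: INC x by 2): {x=2}
  after event 2 (t=13: INC z by 9): {x=2, z=9}
  after event 3 (t=17: SET x = 30): {x=30, z=9}
  after event 4 (t=18: DEC z by 7): {x=30, z=2}
  after event 5 (t=23: SET x = 5): {x=5, z=2}
  after event 6 (t=25: SET z = 35): {x=5, z=35}
  after event 7 (t=31: INC x by 14): {x=19, z=35}

Answer: {x=19, z=35}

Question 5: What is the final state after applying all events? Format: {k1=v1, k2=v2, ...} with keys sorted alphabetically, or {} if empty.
  after event 1 (t=5: INC x by 2): {x=2}
  after event 2 (t=13: INC z by 9): {x=2, z=9}
  after event 3 (t=17: SET x = 30): {x=30, z=9}
  after event 4 (t=18: DEC z by 7): {x=30, z=2}
  after event 5 (t=23: SET x = 5): {x=5, z=2}
  after event 6 (t=25: SET z = 35): {x=5, z=35}
  after event 7 (t=31: INC x by 14): {x=19, z=35}
  after event 8 (t=38: DEC z by 11): {x=19, z=24}

Answer: {x=19, z=24}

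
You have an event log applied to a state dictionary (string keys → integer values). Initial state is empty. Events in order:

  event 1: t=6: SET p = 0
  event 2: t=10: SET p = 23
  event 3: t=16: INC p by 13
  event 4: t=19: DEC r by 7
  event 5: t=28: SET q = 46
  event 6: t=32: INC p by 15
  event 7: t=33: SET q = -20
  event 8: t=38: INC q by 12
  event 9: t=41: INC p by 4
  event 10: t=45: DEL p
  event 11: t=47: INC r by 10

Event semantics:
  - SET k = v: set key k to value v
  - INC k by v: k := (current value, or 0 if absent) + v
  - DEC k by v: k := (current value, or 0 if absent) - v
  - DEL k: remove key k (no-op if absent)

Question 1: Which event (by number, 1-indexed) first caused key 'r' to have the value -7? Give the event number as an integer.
Looking for first event where r becomes -7:
  event 4: r (absent) -> -7  <-- first match

Answer: 4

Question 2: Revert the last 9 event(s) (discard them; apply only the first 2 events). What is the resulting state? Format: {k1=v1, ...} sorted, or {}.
Answer: {p=23}

Derivation:
Keep first 2 events (discard last 9):
  after event 1 (t=6: SET p = 0): {p=0}
  after event 2 (t=10: SET p = 23): {p=23}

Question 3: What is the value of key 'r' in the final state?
Track key 'r' through all 11 events:
  event 1 (t=6: SET p = 0): r unchanged
  event 2 (t=10: SET p = 23): r unchanged
  event 3 (t=16: INC p by 13): r unchanged
  event 4 (t=19: DEC r by 7): r (absent) -> -7
  event 5 (t=28: SET q = 46): r unchanged
  event 6 (t=32: INC p by 15): r unchanged
  event 7 (t=33: SET q = -20): r unchanged
  event 8 (t=38: INC q by 12): r unchanged
  event 9 (t=41: INC p by 4): r unchanged
  event 10 (t=45: DEL p): r unchanged
  event 11 (t=47: INC r by 10): r -7 -> 3
Final: r = 3

Answer: 3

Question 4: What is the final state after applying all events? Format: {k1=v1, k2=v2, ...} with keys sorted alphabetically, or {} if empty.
  after event 1 (t=6: SET p = 0): {p=0}
  after event 2 (t=10: SET p = 23): {p=23}
  after event 3 (t=16: INC p by 13): {p=36}
  after event 4 (t=19: DEC r by 7): {p=36, r=-7}
  after event 5 (t=28: SET q = 46): {p=36, q=46, r=-7}
  after event 6 (t=32: INC p by 15): {p=51, q=46, r=-7}
  after event 7 (t=33: SET q = -20): {p=51, q=-20, r=-7}
  after event 8 (t=38: INC q by 12): {p=51, q=-8, r=-7}
  after event 9 (t=41: INC p by 4): {p=55, q=-8, r=-7}
  after event 10 (t=45: DEL p): {q=-8, r=-7}
  after event 11 (t=47: INC r by 10): {q=-8, r=3}

Answer: {q=-8, r=3}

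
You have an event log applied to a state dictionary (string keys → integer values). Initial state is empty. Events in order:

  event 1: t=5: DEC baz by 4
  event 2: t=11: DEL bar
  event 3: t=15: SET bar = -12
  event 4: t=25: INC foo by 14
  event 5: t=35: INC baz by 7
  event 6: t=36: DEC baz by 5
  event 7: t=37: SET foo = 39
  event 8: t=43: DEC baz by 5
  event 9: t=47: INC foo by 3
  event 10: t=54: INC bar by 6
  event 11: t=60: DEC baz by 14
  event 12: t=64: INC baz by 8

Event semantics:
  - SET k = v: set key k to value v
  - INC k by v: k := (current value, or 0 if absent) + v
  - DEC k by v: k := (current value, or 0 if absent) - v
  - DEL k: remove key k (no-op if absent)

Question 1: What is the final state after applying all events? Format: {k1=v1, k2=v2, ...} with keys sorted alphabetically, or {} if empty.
  after event 1 (t=5: DEC baz by 4): {baz=-4}
  after event 2 (t=11: DEL bar): {baz=-4}
  after event 3 (t=15: SET bar = -12): {bar=-12, baz=-4}
  after event 4 (t=25: INC foo by 14): {bar=-12, baz=-4, foo=14}
  after event 5 (t=35: INC baz by 7): {bar=-12, baz=3, foo=14}
  after event 6 (t=36: DEC baz by 5): {bar=-12, baz=-2, foo=14}
  after event 7 (t=37: SET foo = 39): {bar=-12, baz=-2, foo=39}
  after event 8 (t=43: DEC baz by 5): {bar=-12, baz=-7, foo=39}
  after event 9 (t=47: INC foo by 3): {bar=-12, baz=-7, foo=42}
  after event 10 (t=54: INC bar by 6): {bar=-6, baz=-7, foo=42}
  after event 11 (t=60: DEC baz by 14): {bar=-6, baz=-21, foo=42}
  after event 12 (t=64: INC baz by 8): {bar=-6, baz=-13, foo=42}

Answer: {bar=-6, baz=-13, foo=42}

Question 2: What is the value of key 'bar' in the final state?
Track key 'bar' through all 12 events:
  event 1 (t=5: DEC baz by 4): bar unchanged
  event 2 (t=11: DEL bar): bar (absent) -> (absent)
  event 3 (t=15: SET bar = -12): bar (absent) -> -12
  event 4 (t=25: INC foo by 14): bar unchanged
  event 5 (t=35: INC baz by 7): bar unchanged
  event 6 (t=36: DEC baz by 5): bar unchanged
  event 7 (t=37: SET foo = 39): bar unchanged
  event 8 (t=43: DEC baz by 5): bar unchanged
  event 9 (t=47: INC foo by 3): bar unchanged
  event 10 (t=54: INC bar by 6): bar -12 -> -6
  event 11 (t=60: DEC baz by 14): bar unchanged
  event 12 (t=64: INC baz by 8): bar unchanged
Final: bar = -6

Answer: -6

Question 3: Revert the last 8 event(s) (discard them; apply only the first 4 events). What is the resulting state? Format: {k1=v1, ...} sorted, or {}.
Answer: {bar=-12, baz=-4, foo=14}

Derivation:
Keep first 4 events (discard last 8):
  after event 1 (t=5: DEC baz by 4): {baz=-4}
  after event 2 (t=11: DEL bar): {baz=-4}
  after event 3 (t=15: SET bar = -12): {bar=-12, baz=-4}
  after event 4 (t=25: INC foo by 14): {bar=-12, baz=-4, foo=14}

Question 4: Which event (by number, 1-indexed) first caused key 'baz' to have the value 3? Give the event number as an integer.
Answer: 5

Derivation:
Looking for first event where baz becomes 3:
  event 1: baz = -4
  event 2: baz = -4
  event 3: baz = -4
  event 4: baz = -4
  event 5: baz -4 -> 3  <-- first match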